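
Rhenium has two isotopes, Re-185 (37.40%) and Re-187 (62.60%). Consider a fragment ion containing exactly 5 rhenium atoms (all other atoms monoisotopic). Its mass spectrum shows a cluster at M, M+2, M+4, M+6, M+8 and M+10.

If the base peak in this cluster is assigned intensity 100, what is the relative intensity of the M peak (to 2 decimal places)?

2.13

(0.3740 + 0.6260)^5 gives M 0.0073, M+2 0.0612, M+4 0.2050, M+6 0.3431, M+8 0.2872, M+10 0.0961; the largest is M+6.
P(M+6) = C(5,3) × 0.3740^2 × 0.6260^3 = 10 × 0.139876 × 0.24531438 = 0.343136 (base)
P(M) = C(5,0) × 0.3740^5 × 0.6260^0 = 1 × 0.00731742 × 1.0000 = 0.007317
Relative intensity = 0.007317 / 0.343136 × 100 = 2.13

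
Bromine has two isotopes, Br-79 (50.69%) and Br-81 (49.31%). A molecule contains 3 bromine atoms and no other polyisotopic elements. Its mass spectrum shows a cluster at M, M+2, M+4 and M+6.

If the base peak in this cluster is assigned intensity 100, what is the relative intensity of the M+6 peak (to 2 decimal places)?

31.54

(0.5069 + 0.4931)^3 gives M 0.1302, M+2 0.3801, M+4 0.3698, M+6 0.1199; the largest is M+2.
P(M+2) = C(3,1) × 0.5069^2 × 0.4931^1 = 3 × 0.25694761 × 0.4931 = 0.380103 (base)
P(M+6) = C(3,3) × 0.5069^0 × 0.4931^3 = 1 × 1.0000 × 0.11989609 = 0.119896
Relative intensity = 0.119896 / 0.380103 × 100 = 31.54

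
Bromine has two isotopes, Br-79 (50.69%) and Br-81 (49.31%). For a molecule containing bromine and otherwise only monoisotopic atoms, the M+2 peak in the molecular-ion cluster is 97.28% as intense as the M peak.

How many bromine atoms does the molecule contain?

1

The M+2/M ratio from n Br atoms is n · q/p = n · 0.4931/0.5069.
n = 0.9728 × 0.5069/0.4931 = 1.00 ≈ 1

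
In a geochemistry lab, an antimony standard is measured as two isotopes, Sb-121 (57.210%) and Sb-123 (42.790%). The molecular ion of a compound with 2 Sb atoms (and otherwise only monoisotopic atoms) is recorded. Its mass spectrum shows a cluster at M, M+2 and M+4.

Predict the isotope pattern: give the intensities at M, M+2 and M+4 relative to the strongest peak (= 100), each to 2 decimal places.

66.85 : 100.00 : 37.40

Expanding (0.57210 + 0.42790)^2:
P(M) = 0.57210^2 = 0.327298
P(M+2) = 2 × 0.57210^1 × 0.42790^1 = 0.489603
P(M+4) = 0.42790^2 = 0.183098
The M+2 peak is largest (0.489603); scaling to 100 gives 66.85 : 100.00 : 37.40.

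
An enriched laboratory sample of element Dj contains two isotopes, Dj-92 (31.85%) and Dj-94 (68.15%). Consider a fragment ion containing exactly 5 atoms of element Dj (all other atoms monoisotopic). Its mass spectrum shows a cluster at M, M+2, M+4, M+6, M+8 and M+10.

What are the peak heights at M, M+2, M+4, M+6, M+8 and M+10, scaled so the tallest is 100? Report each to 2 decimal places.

0.95 : 10.21 : 43.68 : 93.47 : 100.00 : 42.79

Expanding (0.3185 + 0.6815)^5:
P(M) = 0.3185^5 = 0.003278
P(M+2) = 5 × 0.3185^4 × 0.6815^1 = 0.035065
P(M+4) = 10 × 0.3185^3 × 0.6815^2 = 0.150058
P(M+6) = 10 × 0.3185^2 × 0.6815^3 = 0.321082
P(M+8) = 5 × 0.3185^1 × 0.6815^4 = 0.343513
P(M+10) = 0.6815^5 = 0.147004
The M+8 peak is largest (0.343513); scaling to 100 gives 0.95 : 10.21 : 43.68 : 93.47 : 100.00 : 42.79.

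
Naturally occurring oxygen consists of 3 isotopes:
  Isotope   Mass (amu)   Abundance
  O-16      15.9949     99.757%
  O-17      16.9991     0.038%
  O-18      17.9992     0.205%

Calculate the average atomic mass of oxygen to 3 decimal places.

15.999 amu

Average mass = Σ (abundance × isotope mass) = 0.99757 × 15.9949 + 0.00038 × 16.9991 + 0.00205 × 17.9992
= 15.95603 + 0.00646 + 0.03690 = 15.99939 amu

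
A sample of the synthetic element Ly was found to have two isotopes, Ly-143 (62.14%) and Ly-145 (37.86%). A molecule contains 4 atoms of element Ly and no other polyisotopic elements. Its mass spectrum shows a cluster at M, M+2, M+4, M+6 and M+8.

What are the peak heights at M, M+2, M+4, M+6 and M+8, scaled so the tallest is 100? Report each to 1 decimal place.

Expanding (0.6214 + 0.3786)^4:
P(M) = 0.6214^4 = 0.149103
P(M+2) = 4 × 0.6214^3 × 0.3786^1 = 0.363374
P(M+4) = 6 × 0.6214^2 × 0.3786^2 = 0.332089
P(M+6) = 4 × 0.6214^1 × 0.3786^3 = 0.134888
P(M+8) = 0.3786^4 = 0.020546
The M+2 peak is largest (0.363374); scaling to 100 gives 41.0 : 100.0 : 91.4 : 37.1 : 5.7.

41.0 : 100.0 : 91.4 : 37.1 : 5.7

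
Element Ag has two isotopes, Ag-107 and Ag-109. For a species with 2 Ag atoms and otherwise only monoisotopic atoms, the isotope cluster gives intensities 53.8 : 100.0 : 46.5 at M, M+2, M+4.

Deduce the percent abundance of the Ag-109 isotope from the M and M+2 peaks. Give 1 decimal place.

48.2%

Let p = fractional abundance of Ag-107. I(M+2)/I(M) = [C(2,1)·p^1·(1−p)] / p^2 = 2·(1−p)/p = 100.0/53.8 = 1.8587
(1−p)/p = 1.8587/2 = 0.9294  ⇒  p = 1/(1 + 0.9294) = 0.5183
Ag-107: 51.8%, Ag-109: 48.2%.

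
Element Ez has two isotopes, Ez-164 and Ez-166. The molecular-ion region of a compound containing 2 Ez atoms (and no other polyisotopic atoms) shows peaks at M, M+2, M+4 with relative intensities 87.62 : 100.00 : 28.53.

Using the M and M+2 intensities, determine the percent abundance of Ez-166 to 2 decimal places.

Write p for the Ez-164 fraction. I(M+2)/I(M) = [C(2,1)·p^1·(1−p)] / p^2 = 2·(1−p)/p = 100.00/87.62 = 1.1413
(1−p)/p = 1.1413/2 = 0.5706  ⇒  p = 1/(1 + 0.5706) = 0.6367
Ez-164: 63.67%, Ez-166: 36.33%.

36.33%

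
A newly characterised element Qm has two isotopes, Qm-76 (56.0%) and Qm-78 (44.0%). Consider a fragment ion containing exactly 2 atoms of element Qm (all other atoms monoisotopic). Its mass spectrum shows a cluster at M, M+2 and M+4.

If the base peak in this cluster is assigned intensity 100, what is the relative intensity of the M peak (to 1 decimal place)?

63.6

Binomial terms of (0.560 + 0.440)^2: M 0.3136, M+2 0.4928, M+4 0.1936 → M+2 is the base peak.
P(M+2) = C(2,1) × 0.560^1 × 0.440^1 = 2 × 0.5600 × 0.4400 = 0.492800 (base)
P(M) = C(2,0) × 0.560^2 × 0.440^0 = 1 × 0.3136 × 1.0000 = 0.313600
Relative intensity = 0.313600 / 0.492800 × 100 = 63.6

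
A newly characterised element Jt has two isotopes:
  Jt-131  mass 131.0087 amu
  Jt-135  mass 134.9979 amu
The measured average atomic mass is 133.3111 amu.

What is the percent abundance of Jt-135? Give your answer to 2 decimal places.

57.72%

Let x be the fractional abundance of Jt-131; then Jt-135 has abundance 1 − x.
131.0087·x + 134.9979·(1 − x) = 133.3111
(131.0087 − 134.9979)·x = 133.3111 − 134.9979
x = -1.6868 / -3.9892 = 0.42284 → 42.28% Jt-131, 57.72% Jt-135.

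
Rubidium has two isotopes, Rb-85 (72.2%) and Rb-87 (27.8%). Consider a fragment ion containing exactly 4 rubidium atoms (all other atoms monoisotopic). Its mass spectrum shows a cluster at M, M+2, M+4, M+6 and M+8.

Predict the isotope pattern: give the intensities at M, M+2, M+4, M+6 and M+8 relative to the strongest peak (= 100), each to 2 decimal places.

The 4 Rb atoms are independent, so intensities follow the terms of (0.722 + 0.278)^4.
P(M) = 0.722^4 = 0.271737
P(M+2) = 4 × 0.722^3 × 0.278^1 = 0.418520
P(M+4) = 6 × 0.722^2 × 0.278^2 = 0.241721
P(M+6) = 4 × 0.722^1 × 0.278^3 = 0.062049
P(M+8) = 0.278^4 = 0.005973
The M+2 peak is largest (0.418520); scaling to 100 gives 64.93 : 100.00 : 57.76 : 14.83 : 1.43.

64.93 : 100.00 : 57.76 : 14.83 : 1.43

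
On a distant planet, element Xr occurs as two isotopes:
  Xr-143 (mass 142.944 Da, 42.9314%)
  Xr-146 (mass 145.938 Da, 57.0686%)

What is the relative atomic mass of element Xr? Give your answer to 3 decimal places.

144.653 Da

Weight each isotope mass by its fractional abundance: 0.429314 × 142.944 + 0.570686 × 145.938
= 61.3679 + 83.2848 = 144.6527 Da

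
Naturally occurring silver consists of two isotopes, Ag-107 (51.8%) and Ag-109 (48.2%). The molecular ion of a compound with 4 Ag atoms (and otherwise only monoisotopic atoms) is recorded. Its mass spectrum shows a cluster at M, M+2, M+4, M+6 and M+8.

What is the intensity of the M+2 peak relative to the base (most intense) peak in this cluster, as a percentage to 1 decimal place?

Term probabilities: M 0.0720, M+2 0.2680, M+4 0.3740, M+6 0.2320, M+8 0.0540. Base peak = M+4.
P(M+4) = C(4,2) × 0.518^2 × 0.482^2 = 6 × 0.268324 × 0.232324 = 0.374029 (base)
P(M+2) = C(4,1) × 0.518^3 × 0.482^1 = 4 × 0.13899183 × 0.4820 = 0.267976
Relative intensity = 0.267976 / 0.374029 × 100 = 71.6

71.6%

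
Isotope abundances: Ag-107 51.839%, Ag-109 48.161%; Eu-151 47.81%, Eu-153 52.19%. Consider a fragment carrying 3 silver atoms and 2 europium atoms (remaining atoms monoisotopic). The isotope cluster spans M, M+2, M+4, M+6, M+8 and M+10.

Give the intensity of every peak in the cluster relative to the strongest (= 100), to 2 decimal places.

10.14 : 50.38 : 100.00 : 99.09 : 49.02 : 9.69

Silver pattern (n=3): 0.13930601 : 0.38826655 : 0.36071887 : 0.11170857
Europium pattern (n=2): 0.22857961 : 0.49904078 : 0.27237961
Convolve the two distributions (both contribute in 2-u steps):
  M: 0.13930601×0.22857961 = 0.031843
  M+2: 0.13930601×0.49904078 + 0.38826655×0.22857961 = 0.158269
  M+4: 0.13930601×0.27237961 + 0.38826655×0.49904078 + 0.36071887×0.22857961 = 0.314158
  M+6: 0.38826655×0.27237961 + 0.36071887×0.49904078 + 0.11170857×0.22857961 = 0.311304
  M+8: 0.36071887×0.27237961 + 0.11170857×0.49904078 = 0.154000
  M+10: 0.11170857×0.27237961 = 0.030427
Scale to base peak (0.314158) = 100: 10.14 : 50.38 : 100.00 : 99.09 : 49.02 : 9.69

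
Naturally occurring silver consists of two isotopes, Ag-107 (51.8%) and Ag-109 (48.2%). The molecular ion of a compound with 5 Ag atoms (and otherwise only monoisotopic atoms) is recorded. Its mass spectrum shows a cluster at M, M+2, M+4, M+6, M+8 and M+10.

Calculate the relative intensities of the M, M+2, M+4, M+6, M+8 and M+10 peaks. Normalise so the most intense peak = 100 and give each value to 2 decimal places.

11.55 : 53.73 : 100.00 : 93.05 : 43.29 : 8.06

Each Ag atom is independently Ag-107 (p = 0.518) or Ag-109 (q = 0.482); the cluster is the binomial expansion (p + q)^5.
P(M) = 0.518^5 = 0.037295
P(M+2) = 5 × 0.518^4 × 0.482^1 = 0.173515
P(M+4) = 10 × 0.518^3 × 0.482^2 = 0.322911
P(M+6) = 10 × 0.518^2 × 0.482^3 = 0.300470
P(M+8) = 5 × 0.518^1 × 0.482^4 = 0.139794
P(M+10) = 0.482^5 = 0.026016
The M+4 peak is largest (0.322911); scaling to 100 gives 11.55 : 53.73 : 100.00 : 93.05 : 43.29 : 8.06.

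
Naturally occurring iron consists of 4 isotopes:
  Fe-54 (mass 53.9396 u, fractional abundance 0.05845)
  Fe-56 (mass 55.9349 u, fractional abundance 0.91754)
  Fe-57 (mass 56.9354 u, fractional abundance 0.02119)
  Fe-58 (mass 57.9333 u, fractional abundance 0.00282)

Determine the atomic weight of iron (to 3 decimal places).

Weight each isotope mass by its fractional abundance: 0.05845 × 53.9396 + 0.91754 × 55.9349 + 0.02119 × 56.9354 + 0.00282 × 57.9333
= 3.15277 + 51.32251 + 1.20646 + 0.16337 = 55.84511 u

55.845 u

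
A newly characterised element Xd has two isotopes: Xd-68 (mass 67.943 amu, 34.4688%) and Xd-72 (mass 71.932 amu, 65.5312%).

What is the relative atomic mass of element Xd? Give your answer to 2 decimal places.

The abundance-weighted mean is 0.344688 × 67.943 + 0.655312 × 71.932
= 23.4191 + 47.1379 = 70.5570 amu

70.56 amu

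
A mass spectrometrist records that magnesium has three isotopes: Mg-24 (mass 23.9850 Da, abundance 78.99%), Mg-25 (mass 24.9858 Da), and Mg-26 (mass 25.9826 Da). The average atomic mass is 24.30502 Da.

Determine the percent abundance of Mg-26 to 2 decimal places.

11.01%

The remaining 21.01% is split between Mg-25 (fraction x) and Mg-26 (fraction 0.2101 − x).
Substituting: 24.9858x + 25.9826(0.2101 − x) = 5.3592685
(24.9858 − 25.9826)x = -0.09967576  ⇒  x = 0.10000, y = 0.11010
Mg-25: 10.00%, Mg-26: 11.01%.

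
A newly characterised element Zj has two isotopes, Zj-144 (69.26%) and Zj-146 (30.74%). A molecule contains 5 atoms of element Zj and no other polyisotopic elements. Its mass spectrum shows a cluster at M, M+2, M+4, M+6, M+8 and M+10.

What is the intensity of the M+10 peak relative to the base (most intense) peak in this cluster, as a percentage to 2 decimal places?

(0.6926 + 0.3074)^5 gives M 0.1594, M+2 0.3537, M+4 0.3139, M+6 0.1393, M+8 0.0309, M+10 0.0027; the largest is M+2.
P(M+2) = C(5,1) × 0.6926^4 × 0.3074^1 = 5 × 0.23010706 × 0.3074 = 0.353675 (base)
P(M+10) = C(5,5) × 0.6926^0 × 0.3074^5 = 1 × 1.0000 × 0.00274485 = 0.002745
Relative intensity = 0.002745 / 0.353675 × 100 = 0.78

0.78%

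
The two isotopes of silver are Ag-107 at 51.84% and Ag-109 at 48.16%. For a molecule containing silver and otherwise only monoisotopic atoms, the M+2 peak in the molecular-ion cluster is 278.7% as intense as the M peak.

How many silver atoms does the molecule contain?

With n Ag atoms, P(M+2)/P(M) = C(n,1)·p^(n−1)q / p^n = n·q/p = n · 0.4816/0.5184.
n = 2.787 × 0.5184/0.4816 = 3.00 ≈ 3

3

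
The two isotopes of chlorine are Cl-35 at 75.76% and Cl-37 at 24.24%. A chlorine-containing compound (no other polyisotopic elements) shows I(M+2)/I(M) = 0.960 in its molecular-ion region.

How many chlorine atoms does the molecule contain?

3

The M+2/M ratio from n Cl atoms is n · q/p = n · 0.2424/0.7576.
n = 0.960 × 0.7576/0.2424 = 3.00 ≈ 3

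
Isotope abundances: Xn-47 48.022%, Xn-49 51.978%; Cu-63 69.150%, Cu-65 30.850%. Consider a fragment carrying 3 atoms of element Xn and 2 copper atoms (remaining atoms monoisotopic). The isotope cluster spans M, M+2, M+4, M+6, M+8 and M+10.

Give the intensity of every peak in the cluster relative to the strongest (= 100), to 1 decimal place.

Element Xn pattern (n=3): 0.11074413 : 0.35960134 : 0.38922491 : 0.14042961
Copper pattern (n=2): 0.47817225 : 0.4266555 : 0.09517225
Convolve the two distributions (both contribute in 2-u steps):
  M: 0.11074413×0.47817225 = 0.052955
  M+2: 0.11074413×0.4266555 + 0.35960134×0.47817225 = 0.219201
  M+4: 0.11074413×0.09517225 + 0.35960134×0.4266555 + 0.38922491×0.47817225 = 0.350082
  M+6: 0.35960134×0.09517225 + 0.38922491×0.4266555 + 0.14042961×0.47817225 = 0.267439
  M+8: 0.38922491×0.09517225 + 0.14042961×0.4266555 = 0.096958
  M+10: 0.14042961×0.09517225 = 0.013365
Scale to base peak (0.350082) = 100: 15.1 : 62.6 : 100.0 : 76.4 : 27.7 : 3.8

15.1 : 62.6 : 100.0 : 76.4 : 27.7 : 3.8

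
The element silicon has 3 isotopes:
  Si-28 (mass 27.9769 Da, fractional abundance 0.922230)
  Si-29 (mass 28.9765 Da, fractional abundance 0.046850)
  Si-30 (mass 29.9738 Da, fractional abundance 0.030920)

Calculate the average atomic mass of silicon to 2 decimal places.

Average mass = Σ (abundance × isotope mass) = 0.922230 × 27.9769 + 0.046850 × 28.9765 + 0.030920 × 29.9738
= 25.80114 + 1.35755 + 0.92679 = 28.08548 Da

28.09 Da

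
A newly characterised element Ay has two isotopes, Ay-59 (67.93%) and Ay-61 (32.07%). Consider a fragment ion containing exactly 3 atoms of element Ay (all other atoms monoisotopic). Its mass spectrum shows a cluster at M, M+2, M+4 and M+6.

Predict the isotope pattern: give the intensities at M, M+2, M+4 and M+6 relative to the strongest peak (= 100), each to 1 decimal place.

The 3 Ay atoms are independent, so intensities follow the terms of (0.6793 + 0.3207)^3.
P(M) = 0.6793^3 = 0.313462
P(M+2) = 3 × 0.6793^2 × 0.3207^1 = 0.443960
P(M+4) = 3 × 0.6793^1 × 0.3207^2 = 0.209595
P(M+6) = 0.3207^3 = 0.032984
The M+2 peak is largest (0.443960); scaling to 100 gives 70.6 : 100.0 : 47.2 : 7.4.

70.6 : 100.0 : 47.2 : 7.4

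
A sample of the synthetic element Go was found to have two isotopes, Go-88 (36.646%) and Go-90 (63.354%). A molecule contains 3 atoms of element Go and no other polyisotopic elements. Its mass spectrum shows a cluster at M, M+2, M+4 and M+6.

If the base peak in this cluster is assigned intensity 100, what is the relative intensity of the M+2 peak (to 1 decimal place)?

57.8

Term probabilities: M 0.0492, M+2 0.2552, M+4 0.4413, M+6 0.2543. Base peak = M+4.
P(M+4) = C(3,2) × 0.36646^1 × 0.63354^2 = 3 × 0.36646 × 0.40137293 = 0.441261 (base)
P(M+2) = C(3,1) × 0.36646^2 × 0.63354^1 = 3 × 0.13429293 × 0.63354 = 0.255240
Relative intensity = 0.255240 / 0.441261 × 100 = 57.8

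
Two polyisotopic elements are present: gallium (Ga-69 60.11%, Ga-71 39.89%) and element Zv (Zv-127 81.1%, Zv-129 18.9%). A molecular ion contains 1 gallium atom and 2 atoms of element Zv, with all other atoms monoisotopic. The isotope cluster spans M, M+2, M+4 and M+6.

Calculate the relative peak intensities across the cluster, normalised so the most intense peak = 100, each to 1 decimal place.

Gallium pattern (n=1): 0.6011 : 0.3989
Element Zv pattern (n=2): 0.657721 : 0.306558 : 0.035721
Convolve the two distributions (both contribute in 2-u steps):
  M: 0.6011×0.657721 = 0.395356
  M+2: 0.6011×0.306558 + 0.3989×0.657721 = 0.446637
  M+4: 0.6011×0.035721 + 0.3989×0.306558 = 0.143758
  M+6: 0.3989×0.035721 = 0.014249
Scale to base peak (0.446637) = 100: 88.5 : 100.0 : 32.2 : 3.2

88.5 : 100.0 : 32.2 : 3.2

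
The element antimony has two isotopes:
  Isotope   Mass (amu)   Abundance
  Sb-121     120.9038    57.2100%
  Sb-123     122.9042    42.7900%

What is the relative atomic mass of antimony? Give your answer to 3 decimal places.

121.760 amu

The abundance-weighted mean is 0.572100 × 120.9038 + 0.427900 × 122.9042
= 69.16906 + 52.59071 = 121.75977 amu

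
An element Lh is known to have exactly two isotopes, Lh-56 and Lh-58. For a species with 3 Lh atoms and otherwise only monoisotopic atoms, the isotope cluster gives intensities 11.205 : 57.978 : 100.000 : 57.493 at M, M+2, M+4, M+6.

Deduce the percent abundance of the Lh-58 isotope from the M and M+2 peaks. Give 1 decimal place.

63.3%

If p is the fraction of Lh that is Lh-56, then I(M+2)/I(M) = [C(3,1)·p^2·(1−p)] / p^3 = 3·(1−p)/p = 57.978/11.205 = 5.1743
(1−p)/p = 5.1743/3 = 1.7248  ⇒  p = 1/(1 + 1.7248) = 0.3670
Lh-56: 36.7%, Lh-58: 63.3%.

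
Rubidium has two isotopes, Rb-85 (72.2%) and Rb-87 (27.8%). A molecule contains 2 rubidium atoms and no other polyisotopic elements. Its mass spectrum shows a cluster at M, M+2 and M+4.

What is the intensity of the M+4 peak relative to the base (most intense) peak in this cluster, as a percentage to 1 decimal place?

14.8%

Term probabilities: M 0.5213, M+2 0.4014, M+4 0.0773. Base peak = M.
P(M) = C(2,0) × 0.722^2 × 0.278^0 = 1 × 0.521284 × 1.0000 = 0.521284 (base)
P(M+4) = C(2,2) × 0.722^0 × 0.278^2 = 1 × 1.0000 × 0.077284 = 0.077284
Relative intensity = 0.077284 / 0.521284 × 100 = 14.8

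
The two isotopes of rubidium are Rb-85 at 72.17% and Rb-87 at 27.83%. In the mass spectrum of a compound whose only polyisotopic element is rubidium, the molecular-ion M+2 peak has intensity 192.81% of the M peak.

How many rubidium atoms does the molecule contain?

5

With n Rb atoms, P(M+2)/P(M) = C(n,1)·p^(n−1)q / p^n = n·q/p = n · 0.2783/0.7217.
n = 1.9281 × 0.7217/0.2783 = 5.00 ≈ 5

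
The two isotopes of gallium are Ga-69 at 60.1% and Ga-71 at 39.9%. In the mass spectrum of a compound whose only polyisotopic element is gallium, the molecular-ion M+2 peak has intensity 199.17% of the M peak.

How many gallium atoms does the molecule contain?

3

With n Ga atoms, P(M+2)/P(M) = C(n,1)·p^(n−1)q / p^n = n·q/p = n · 0.399/0.601.
n = 1.9917 × 0.601/0.399 = 3.00 ≈ 3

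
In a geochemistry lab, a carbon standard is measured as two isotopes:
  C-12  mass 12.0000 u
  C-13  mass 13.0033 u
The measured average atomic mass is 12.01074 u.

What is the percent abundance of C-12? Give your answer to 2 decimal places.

98.93%

Writing the weighted mean with unknown fraction x of C-12:
12.0000·x + 13.0033·(1 − x) = 12.01074
(12.0000 − 13.0033)·x = 12.01074 − 13.0033
x = -0.99256 / -1.0033 = 0.98930 → 98.93% C-12, 1.07% C-13.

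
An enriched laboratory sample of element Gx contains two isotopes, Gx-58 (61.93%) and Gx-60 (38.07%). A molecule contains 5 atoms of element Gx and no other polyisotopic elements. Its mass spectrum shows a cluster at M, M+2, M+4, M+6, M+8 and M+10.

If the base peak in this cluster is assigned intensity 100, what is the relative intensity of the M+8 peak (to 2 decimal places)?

Term probabilities: M 0.0911, M+2 0.2800, M+4 0.3442, M+6 0.2116, M+8 0.0650, M+10 0.0080. Base peak = M+4.
P(M+4) = C(5,2) × 0.6193^3 × 0.3807^2 = 10 × 0.23752167 × 0.14493249 = 0.344246 (base)
P(M+8) = C(5,4) × 0.6193^1 × 0.3807^4 = 5 × 0.6193 × 0.02100543 = 0.065043
Relative intensity = 0.065043 / 0.344246 × 100 = 18.89

18.89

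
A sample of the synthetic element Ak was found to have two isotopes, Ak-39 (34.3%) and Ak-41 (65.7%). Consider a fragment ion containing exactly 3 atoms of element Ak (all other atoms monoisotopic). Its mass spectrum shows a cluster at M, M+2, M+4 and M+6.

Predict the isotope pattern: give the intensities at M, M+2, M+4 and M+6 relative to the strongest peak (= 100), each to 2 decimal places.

The 3 Ak atoms are independent, so intensities follow the terms of (0.343 + 0.657)^3.
P(M) = 0.343^3 = 0.040354
P(M+2) = 3 × 0.343^2 × 0.657^1 = 0.231886
P(M+4) = 3 × 0.343^1 × 0.657^2 = 0.444167
P(M+6) = 0.657^3 = 0.283593
The M+4 peak is largest (0.444167); scaling to 100 gives 9.09 : 52.21 : 100.00 : 63.85.

9.09 : 52.21 : 100.00 : 63.85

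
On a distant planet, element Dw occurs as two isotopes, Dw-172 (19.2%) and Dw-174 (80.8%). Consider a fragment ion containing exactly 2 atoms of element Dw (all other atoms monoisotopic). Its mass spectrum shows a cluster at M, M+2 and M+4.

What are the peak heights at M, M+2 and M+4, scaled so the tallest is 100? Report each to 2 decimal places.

5.65 : 47.52 : 100.00

Each Dw atom is independently Dw-172 (p = 0.192) or Dw-174 (q = 0.808); the cluster is the binomial expansion (p + q)^2.
P(M) = 0.192^2 = 0.036864
P(M+2) = 2 × 0.192^1 × 0.808^1 = 0.310272
P(M+4) = 0.808^2 = 0.652864
The M+4 peak is largest (0.652864); scaling to 100 gives 5.65 : 47.52 : 100.00.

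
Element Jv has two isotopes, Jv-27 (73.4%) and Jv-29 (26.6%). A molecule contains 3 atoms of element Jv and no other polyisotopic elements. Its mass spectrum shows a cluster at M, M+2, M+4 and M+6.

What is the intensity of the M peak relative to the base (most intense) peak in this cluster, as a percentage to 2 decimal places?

91.98%

Binomial terms of (0.734 + 0.266)^3: M 0.3954, M+2 0.4299, M+4 0.1558, M+6 0.0188 → M+2 is the base peak.
P(M+2) = C(3,1) × 0.734^2 × 0.266^1 = 3 × 0.538756 × 0.2660 = 0.429927 (base)
P(M) = C(3,0) × 0.734^3 × 0.266^0 = 1 × 0.3954469 × 1.0000 = 0.395447
Relative intensity = 0.395447 / 0.429927 × 100 = 91.98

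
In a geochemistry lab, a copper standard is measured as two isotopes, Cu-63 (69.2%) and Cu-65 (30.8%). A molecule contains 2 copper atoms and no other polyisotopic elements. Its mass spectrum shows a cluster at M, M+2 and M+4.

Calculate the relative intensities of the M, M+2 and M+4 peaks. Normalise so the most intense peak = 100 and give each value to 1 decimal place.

100.0 : 89.0 : 19.8

Expanding (0.692 + 0.308)^2:
P(M) = 0.692^2 = 0.478864
P(M+2) = 2 × 0.692^1 × 0.308^1 = 0.426272
P(M+4) = 0.308^2 = 0.094864
The M peak is largest (0.478864); scaling to 100 gives 100.0 : 89.0 : 19.8.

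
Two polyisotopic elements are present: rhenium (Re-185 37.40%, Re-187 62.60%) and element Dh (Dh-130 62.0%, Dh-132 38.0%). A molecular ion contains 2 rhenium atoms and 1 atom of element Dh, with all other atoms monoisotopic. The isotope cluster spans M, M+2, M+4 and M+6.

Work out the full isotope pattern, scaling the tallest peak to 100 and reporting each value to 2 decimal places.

20.60 : 81.60 : 100.00 : 35.38

Rhenium pattern (n=2): 0.139876 : 0.468248 : 0.391876
Element Dh pattern (n=1): 0.6200 : 0.3800
Convolve the two distributions (both contribute in 2-u steps):
  M: 0.139876×0.6200 = 0.086723
  M+2: 0.139876×0.3800 + 0.468248×0.6200 = 0.343467
  M+4: 0.468248×0.3800 + 0.391876×0.6200 = 0.420897
  M+6: 0.391876×0.3800 = 0.148913
Scale to base peak (0.420897) = 100: 20.60 : 81.60 : 100.00 : 35.38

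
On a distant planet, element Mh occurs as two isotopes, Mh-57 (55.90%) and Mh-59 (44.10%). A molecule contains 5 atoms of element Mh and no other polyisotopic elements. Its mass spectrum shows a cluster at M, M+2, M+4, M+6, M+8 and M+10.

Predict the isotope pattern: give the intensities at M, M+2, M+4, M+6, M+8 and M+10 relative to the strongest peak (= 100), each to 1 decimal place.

16.1 : 63.4 : 100.0 : 78.9 : 31.1 : 4.9

The 5 Mh atoms are independent, so intensities follow the terms of (0.5590 + 0.4410)^5.
P(M) = 0.5590^5 = 0.054583
P(M+2) = 5 × 0.5590^4 × 0.4410^1 = 0.215306
P(M+4) = 10 × 0.5590^3 × 0.4410^2 = 0.339713
P(M+6) = 10 × 0.5590^2 × 0.4410^3 = 0.268003
P(M+8) = 5 × 0.5590^1 × 0.4410^4 = 0.105715
P(M+10) = 0.4410^5 = 0.016680
The M+4 peak is largest (0.339713); scaling to 100 gives 16.1 : 63.4 : 100.0 : 78.9 : 31.1 : 4.9.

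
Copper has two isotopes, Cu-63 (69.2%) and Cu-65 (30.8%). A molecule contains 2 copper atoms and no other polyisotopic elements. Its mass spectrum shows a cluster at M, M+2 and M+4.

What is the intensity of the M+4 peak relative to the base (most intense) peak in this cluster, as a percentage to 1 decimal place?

19.8%

Binomial terms of (0.692 + 0.308)^2: M 0.4789, M+2 0.4263, M+4 0.0949 → M is the base peak.
P(M) = C(2,0) × 0.692^2 × 0.308^0 = 1 × 0.478864 × 1.0000 = 0.478864 (base)
P(M+4) = C(2,2) × 0.692^0 × 0.308^2 = 1 × 1.0000 × 0.094864 = 0.094864
Relative intensity = 0.094864 / 0.478864 × 100 = 19.8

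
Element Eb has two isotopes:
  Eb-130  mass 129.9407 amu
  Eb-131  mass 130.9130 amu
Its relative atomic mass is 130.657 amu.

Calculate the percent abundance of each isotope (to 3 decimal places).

Eb-130: 26.329%, Eb-131: 73.671%

Let x be the fractional abundance of Eb-130; then Eb-131 has abundance 1 − x.
129.9407·x + 130.9130·(1 − x) = 130.657
(129.9407 − 130.9130)·x = 130.657 − 130.9130
x = -0.2560 / -0.9723 = 0.26329 → 26.329% Eb-130, 73.671% Eb-131.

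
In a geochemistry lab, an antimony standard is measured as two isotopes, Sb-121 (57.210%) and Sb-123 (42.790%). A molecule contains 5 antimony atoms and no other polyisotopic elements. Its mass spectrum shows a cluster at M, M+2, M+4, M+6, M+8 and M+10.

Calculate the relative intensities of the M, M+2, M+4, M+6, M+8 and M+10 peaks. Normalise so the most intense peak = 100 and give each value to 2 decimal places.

Each Sb atom is independently Sb-121 (p = 0.57210) or Sb-123 (q = 0.42790); the cluster is the binomial expansion (p + q)^5.
P(M) = 0.57210^5 = 0.061286
P(M+2) = 5 × 0.57210^4 × 0.42790^1 = 0.229192
P(M+4) = 10 × 0.57210^3 × 0.42790^2 = 0.342847
P(M+6) = 10 × 0.57210^2 × 0.42790^3 = 0.256431
P(M+8) = 5 × 0.57210^1 × 0.42790^4 = 0.095898
P(M+10) = 0.42790^5 = 0.014345
The M+4 peak is largest (0.342847); scaling to 100 gives 17.88 : 66.85 : 100.00 : 74.79 : 27.97 : 4.18.

17.88 : 66.85 : 100.00 : 74.79 : 27.97 : 4.18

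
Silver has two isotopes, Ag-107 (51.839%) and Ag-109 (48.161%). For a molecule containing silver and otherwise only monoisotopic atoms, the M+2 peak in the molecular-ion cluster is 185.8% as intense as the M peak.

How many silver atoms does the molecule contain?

For n independent Ag atoms, I(M+2)/I(M) = n · (abundance Ag-109) / (abundance Ag-107) = n · 0.48161/0.51839.
n = 1.858 × 0.51839/0.48161 = 2.00 ≈ 2

2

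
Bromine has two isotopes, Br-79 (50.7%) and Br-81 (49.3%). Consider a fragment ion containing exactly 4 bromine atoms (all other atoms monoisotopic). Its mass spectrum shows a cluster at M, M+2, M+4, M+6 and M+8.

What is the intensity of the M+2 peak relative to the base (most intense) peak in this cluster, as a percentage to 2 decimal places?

(0.507 + 0.493)^4 gives M 0.0661, M+2 0.2570, M+4 0.3749, M+6 0.2430, M+8 0.0591; the largest is M+4.
P(M+4) = C(4,2) × 0.507^2 × 0.493^2 = 6 × 0.257049 × 0.243049 = 0.374853 (base)
P(M+2) = C(4,1) × 0.507^3 × 0.493^1 = 4 × 0.13032384 × 0.4930 = 0.256999
Relative intensity = 0.256999 / 0.374853 × 100 = 68.56

68.56%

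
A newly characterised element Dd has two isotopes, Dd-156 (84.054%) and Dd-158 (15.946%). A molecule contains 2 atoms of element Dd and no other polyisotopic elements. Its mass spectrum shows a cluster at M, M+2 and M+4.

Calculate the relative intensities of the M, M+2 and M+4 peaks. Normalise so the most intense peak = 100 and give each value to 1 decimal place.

100.0 : 37.9 : 3.6

Each Dd atom is independently Dd-156 (p = 0.84054) or Dd-158 (q = 0.15946); the cluster is the binomial expansion (p + q)^2.
P(M) = 0.84054^2 = 0.706507
P(M+2) = 2 × 0.84054^1 × 0.15946^1 = 0.268065
P(M+4) = 0.15946^2 = 0.025427
The M peak is largest (0.706507); scaling to 100 gives 100.0 : 37.9 : 3.6.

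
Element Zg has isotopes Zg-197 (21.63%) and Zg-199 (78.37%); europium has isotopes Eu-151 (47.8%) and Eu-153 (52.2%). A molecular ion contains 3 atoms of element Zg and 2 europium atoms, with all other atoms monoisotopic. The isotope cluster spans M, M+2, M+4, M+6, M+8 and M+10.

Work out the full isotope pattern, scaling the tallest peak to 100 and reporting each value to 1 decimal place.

0.7 : 8.7 : 42.6 : 97.1 : 100.0 : 37.6

Element Zg pattern (n=3): 0.01011974 : 0.10999784 : 0.39854509 : 0.48133733
Europium pattern (n=2): 0.228484 : 0.499032 : 0.272484
Convolve the two distributions (both contribute in 2-u steps):
  M: 0.01011974×0.228484 = 0.002312
  M+2: 0.01011974×0.499032 + 0.10999784×0.228484 = 0.030183
  M+4: 0.01011974×0.272484 + 0.10999784×0.499032 + 0.39854509×0.228484 = 0.148711
  M+6: 0.10999784×0.272484 + 0.39854509×0.499032 + 0.48133733×0.228484 = 0.338837
  M+8: 0.39854509×0.272484 + 0.48133733×0.499032 = 0.348800
  M+10: 0.48133733×0.272484 = 0.131157
Scale to base peak (0.348800) = 100: 0.7 : 8.7 : 42.6 : 97.1 : 100.0 : 37.6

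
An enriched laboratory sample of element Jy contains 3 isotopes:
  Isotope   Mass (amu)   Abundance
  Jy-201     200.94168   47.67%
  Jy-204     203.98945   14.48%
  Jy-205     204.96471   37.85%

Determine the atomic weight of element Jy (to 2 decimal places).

Ar = Σ fᵢ·mᵢ = 0.4767 × 200.94168 + 0.1448 × 203.98945 + 0.3785 × 204.96471
= 95.788899 + 29.537672 + 77.579143 = 202.905714 amu

202.91 amu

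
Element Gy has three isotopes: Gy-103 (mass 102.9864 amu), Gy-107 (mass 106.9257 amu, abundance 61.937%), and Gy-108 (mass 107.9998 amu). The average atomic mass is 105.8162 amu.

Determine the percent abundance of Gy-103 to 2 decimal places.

30.29%

Let x and y be the fractions of Gy-103 and Gy-108. Then x + y = 1 − 0.61937 = 0.38063 and 102.9864x + 107.9998y = 105.8162 − 0.61937×106.9257 = 39.589629191.
Substituting: 102.9864x + 107.9998(0.38063 − x) = 39.589629191
(102.9864 − 107.9998)x = -1.518334683  ⇒  x = 0.30286, y = 0.07777
Gy-103: 30.29%, Gy-108: 7.78%.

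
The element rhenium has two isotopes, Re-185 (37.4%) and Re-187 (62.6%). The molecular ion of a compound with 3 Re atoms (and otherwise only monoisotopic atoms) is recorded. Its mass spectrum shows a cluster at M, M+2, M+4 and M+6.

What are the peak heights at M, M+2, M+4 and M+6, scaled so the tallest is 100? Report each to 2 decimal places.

11.90 : 59.74 : 100.00 : 55.79

The 3 Re atoms are independent, so intensities follow the terms of (0.374 + 0.626)^3.
P(M) = 0.374^3 = 0.052314
P(M+2) = 3 × 0.374^2 × 0.626^1 = 0.262687
P(M+4) = 3 × 0.374^1 × 0.626^2 = 0.439685
P(M+6) = 0.626^3 = 0.245314
The M+4 peak is largest (0.439685); scaling to 100 gives 11.90 : 59.74 : 100.00 : 55.79.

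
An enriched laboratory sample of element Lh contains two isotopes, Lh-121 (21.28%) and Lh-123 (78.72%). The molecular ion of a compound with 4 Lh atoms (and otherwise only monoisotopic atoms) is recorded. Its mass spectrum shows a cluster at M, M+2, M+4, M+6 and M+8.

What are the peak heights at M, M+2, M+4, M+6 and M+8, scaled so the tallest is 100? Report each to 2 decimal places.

0.49 : 7.31 : 40.55 : 100.00 : 92.48

Expanding (0.2128 + 0.7872)^4:
P(M) = 0.2128^4 = 0.002051
P(M+2) = 4 × 0.2128^3 × 0.7872^1 = 0.030343
P(M+4) = 6 × 0.2128^2 × 0.7872^2 = 0.168370
P(M+6) = 4 × 0.2128^1 × 0.7872^3 = 0.415228
P(M+8) = 0.7872^4 = 0.384008
The M+6 peak is largest (0.415228); scaling to 100 gives 0.49 : 7.31 : 40.55 : 100.00 : 92.48.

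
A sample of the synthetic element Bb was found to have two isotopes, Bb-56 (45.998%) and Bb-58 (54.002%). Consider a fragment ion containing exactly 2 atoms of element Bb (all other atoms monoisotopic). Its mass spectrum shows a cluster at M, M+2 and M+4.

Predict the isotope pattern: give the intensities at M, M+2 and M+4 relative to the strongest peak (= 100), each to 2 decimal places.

42.59 : 100.00 : 58.70

Each Bb atom is independently Bb-56 (p = 0.45998) or Bb-58 (q = 0.54002); the cluster is the binomial expansion (p + q)^2.
P(M) = 0.45998^2 = 0.211582
P(M+2) = 2 × 0.45998^1 × 0.54002^1 = 0.496797
P(M+4) = 0.54002^2 = 0.291622
The M+2 peak is largest (0.496797); scaling to 100 gives 42.59 : 100.00 : 58.70.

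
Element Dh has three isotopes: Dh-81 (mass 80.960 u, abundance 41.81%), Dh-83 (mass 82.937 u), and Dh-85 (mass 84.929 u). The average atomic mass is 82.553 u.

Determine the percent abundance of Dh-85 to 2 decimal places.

The remaining 58.19% is split between Dh-83 (fraction x) and Dh-85 (fraction 0.5819 − x).
Substituting: 82.937x + 84.929(0.5819 − x) = 48.703624
(82.937 − 84.929)x = -0.7165611  ⇒  x = 0.35972, y = 0.22218
Dh-83: 35.97%, Dh-85: 22.22%.

22.22%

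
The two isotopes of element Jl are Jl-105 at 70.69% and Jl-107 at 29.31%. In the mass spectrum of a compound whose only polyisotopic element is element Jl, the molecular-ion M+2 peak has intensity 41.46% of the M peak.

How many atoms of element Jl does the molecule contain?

For n independent Jl atoms, I(M+2)/I(M) = n · (abundance Jl-107) / (abundance Jl-105) = n · 0.2931/0.7069.
n = 0.4146 × 0.7069/0.2931 = 1.00 ≈ 1

1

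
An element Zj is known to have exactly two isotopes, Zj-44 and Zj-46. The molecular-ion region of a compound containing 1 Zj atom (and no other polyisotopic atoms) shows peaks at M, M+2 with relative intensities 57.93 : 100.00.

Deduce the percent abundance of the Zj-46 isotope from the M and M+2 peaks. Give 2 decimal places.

63.32%

Let p = fractional abundance of Zj-44. I(M+2)/I(M) = [C(1,1)·p^0·(1−p)] / p^1 = 1·(1−p)/p = 100.00/57.93 = 1.7262
(1−p)/p = 1.7262/1 = 1.7262  ⇒  p = 1/(1 + 1.7262) = 0.3668
Zj-44: 36.68%, Zj-46: 63.32%.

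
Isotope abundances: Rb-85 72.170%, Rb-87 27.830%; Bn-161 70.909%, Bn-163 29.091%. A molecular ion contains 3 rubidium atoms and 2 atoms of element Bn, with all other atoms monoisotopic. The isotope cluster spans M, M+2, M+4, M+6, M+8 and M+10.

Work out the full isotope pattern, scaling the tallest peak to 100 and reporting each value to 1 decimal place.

Rubidium pattern (n=3): 0.37589809 : 0.43485841 : 0.16768892 : 0.02155458
Element Bn pattern (n=2): 0.50280863 : 0.41256274 : 0.08462863
Convolve the two distributions (both contribute in 2-u steps):
  M: 0.37589809×0.50280863 = 0.189005
  M+2: 0.37589809×0.41256274 + 0.43485841×0.50280863 = 0.373732
  M+4: 0.37589809×0.08462863 + 0.43485841×0.41256274 + 0.16768892×0.50280863 = 0.295534
  M+6: 0.43485841×0.08462863 + 0.16768892×0.41256274 + 0.02155458×0.50280863 = 0.116822
  M+8: 0.16768892×0.08462863 + 0.02155458×0.41256274 = 0.023084
  M+10: 0.02155458×0.08462863 = 0.001824
Scale to base peak (0.373732) = 100: 50.6 : 100.0 : 79.1 : 31.3 : 6.2 : 0.5

50.6 : 100.0 : 79.1 : 31.3 : 6.2 : 0.5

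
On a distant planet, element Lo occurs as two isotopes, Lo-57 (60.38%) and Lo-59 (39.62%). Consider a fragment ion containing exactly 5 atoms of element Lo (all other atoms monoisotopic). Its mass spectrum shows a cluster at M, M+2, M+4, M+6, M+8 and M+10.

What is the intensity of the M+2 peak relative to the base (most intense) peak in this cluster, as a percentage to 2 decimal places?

76.20%

Term probabilities: M 0.0803, M+2 0.2633, M+4 0.3455, M+6 0.2267, M+8 0.0744, M+10 0.0098. Base peak = M+4.
P(M+4) = C(5,2) × 0.6038^3 × 0.3962^2 = 10 × 0.22013005 × 0.15697444 = 0.345548 (base)
P(M+2) = C(5,1) × 0.6038^4 × 0.3962^1 = 5 × 0.13291452 × 0.3962 = 0.263304
Relative intensity = 0.263304 / 0.345548 × 100 = 76.20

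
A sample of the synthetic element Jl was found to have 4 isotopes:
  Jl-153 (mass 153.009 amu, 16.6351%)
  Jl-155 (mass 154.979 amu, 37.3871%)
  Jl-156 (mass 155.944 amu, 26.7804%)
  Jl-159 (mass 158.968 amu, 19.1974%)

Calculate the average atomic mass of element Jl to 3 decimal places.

The abundance-weighted mean is 0.166351 × 153.009 + 0.373871 × 154.979 + 0.267804 × 155.944 + 0.191974 × 158.968
= 25.4532 + 57.9422 + 41.7624 + 30.5177 = 155.6755 amu

155.676 amu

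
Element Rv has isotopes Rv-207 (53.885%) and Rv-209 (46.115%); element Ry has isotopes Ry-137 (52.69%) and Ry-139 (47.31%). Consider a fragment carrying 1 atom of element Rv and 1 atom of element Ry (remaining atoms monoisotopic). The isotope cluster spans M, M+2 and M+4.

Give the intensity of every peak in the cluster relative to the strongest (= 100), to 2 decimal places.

Element Rv pattern (n=1): 0.53885 : 0.46115
Element Ry pattern (n=1): 0.5269 : 0.4731
Convolve the two distributions (both contribute in 2-u steps):
  M: 0.53885×0.5269 = 0.283920
  M+2: 0.53885×0.4731 + 0.46115×0.5269 = 0.497910
  M+4: 0.46115×0.4731 = 0.218170
Scale to base peak (0.497910) = 100: 57.02 : 100.00 : 43.82

57.02 : 100.00 : 43.82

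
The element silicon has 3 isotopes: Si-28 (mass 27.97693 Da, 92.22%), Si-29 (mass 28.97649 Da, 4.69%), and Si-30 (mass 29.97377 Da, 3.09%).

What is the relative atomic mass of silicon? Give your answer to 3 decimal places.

28.086 Da

Ar = Σ fᵢ·mᵢ = 0.9222 × 27.97693 + 0.0469 × 28.97649 + 0.0309 × 29.97377
= 25.800325 + 1.358997 + 0.926189 = 28.085511 Da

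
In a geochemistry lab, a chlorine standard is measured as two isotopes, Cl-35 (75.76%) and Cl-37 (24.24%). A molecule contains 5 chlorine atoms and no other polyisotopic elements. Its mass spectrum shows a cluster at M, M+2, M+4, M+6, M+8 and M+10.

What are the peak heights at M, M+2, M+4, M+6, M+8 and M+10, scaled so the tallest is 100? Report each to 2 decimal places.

62.51 : 100.00 : 63.99 : 20.47 : 3.28 : 0.21

Expanding (0.7576 + 0.2424)^5:
P(M) = 0.7576^5 = 0.249574
P(M+2) = 5 × 0.7576^4 × 0.2424^1 = 0.399266
P(M+4) = 10 × 0.7576^3 × 0.2424^2 = 0.255497
P(M+6) = 10 × 0.7576^2 × 0.2424^3 = 0.081748
P(M+8) = 5 × 0.7576^1 × 0.2424^4 = 0.013078
P(M+10) = 0.2424^5 = 0.000837
The M+2 peak is largest (0.399266); scaling to 100 gives 62.51 : 100.00 : 63.99 : 20.47 : 3.28 : 0.21.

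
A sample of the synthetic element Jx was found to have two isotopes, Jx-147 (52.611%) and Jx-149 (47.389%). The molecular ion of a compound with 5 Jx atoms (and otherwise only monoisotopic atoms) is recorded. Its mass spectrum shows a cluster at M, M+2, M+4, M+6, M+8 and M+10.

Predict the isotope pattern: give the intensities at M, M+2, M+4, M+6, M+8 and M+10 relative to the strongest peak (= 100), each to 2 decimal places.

The 5 Jx atoms are independent, so intensities follow the terms of (0.52611 + 0.47389)^5.
P(M) = 0.52611^5 = 0.040307
P(M+2) = 5 × 0.52611^4 × 0.47389^1 = 0.181532
P(M+4) = 10 × 0.52611^3 × 0.47389^2 = 0.327028
P(M+6) = 10 × 0.52611^2 × 0.47389^3 = 0.294568
P(M+8) = 5 × 0.52611^1 × 0.47389^4 = 0.132665
P(M+10) = 0.47389^5 = 0.023899
The M+4 peak is largest (0.327028); scaling to 100 gives 12.33 : 55.51 : 100.00 : 90.07 : 40.57 : 7.31.

12.33 : 55.51 : 100.00 : 90.07 : 40.57 : 7.31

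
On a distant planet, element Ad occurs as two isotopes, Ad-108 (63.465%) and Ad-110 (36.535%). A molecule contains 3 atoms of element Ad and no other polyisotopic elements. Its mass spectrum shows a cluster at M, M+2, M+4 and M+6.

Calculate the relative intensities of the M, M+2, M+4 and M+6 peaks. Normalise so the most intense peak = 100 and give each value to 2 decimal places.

The 3 Ad atoms are independent, so intensities follow the terms of (0.63465 + 0.36535)^3.
P(M) = 0.63465^3 = 0.255625
P(M+2) = 3 × 0.63465^2 × 0.36535^1 = 0.441468
P(M+4) = 3 × 0.63465^1 × 0.36535^2 = 0.254140
P(M+6) = 0.36535^3 = 0.048767
The M+2 peak is largest (0.441468); scaling to 100 gives 57.90 : 100.00 : 57.57 : 11.05.

57.90 : 100.00 : 57.57 : 11.05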